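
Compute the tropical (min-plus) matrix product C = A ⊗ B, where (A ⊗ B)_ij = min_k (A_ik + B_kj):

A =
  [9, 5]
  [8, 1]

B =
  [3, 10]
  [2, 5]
A ⊗ B =
  [7, 10]
  [3, 6]

Apply the min-plus product entry-by-entry:
  C[0][0] = min over k of (A[0][0] + B[0][0] = 9 + 3 = 12, A[0][1] + B[1][0] = 5 + 2 = 7) = 7 (attained at k = 1)
  C[0][1] = min over k of (A[0][0] + B[0][1] = 9 + 10 = 19, A[0][1] + B[1][1] = 5 + 5 = 10) = 10 (attained at k = 1)
  C[1][0] = min over k of (A[1][0] + B[0][0] = 8 + 3 = 11, A[1][1] + B[1][0] = 1 + 2 = 3) = 3 (attained at k = 1)
  C[1][1] = min over k of (A[1][0] + B[0][1] = 8 + 10 = 18, A[1][1] + B[1][1] = 1 + 5 = 6) = 6 (attained at k = 1)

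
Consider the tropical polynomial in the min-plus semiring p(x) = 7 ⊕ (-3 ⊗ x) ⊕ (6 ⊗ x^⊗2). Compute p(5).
p(5) = 2

A tropical monomial a ⊗ x^⊗i evaluates to a + i · x. Evaluating each term at x = 5:
  Term 0 contributes 7 + 0 · 5 = 7
  Term 1 contributes -3 + 1 · 5 = 2
  Term 2 contributes 6 + 2 · 5 = 16
p(5) = ⊕ of these = min[7, 2, 16] = 2.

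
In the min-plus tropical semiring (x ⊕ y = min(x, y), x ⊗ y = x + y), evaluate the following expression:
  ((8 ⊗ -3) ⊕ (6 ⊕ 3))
((8 ⊗ -3) ⊕ (6 ⊕ 3)) = 3

Expand innermost to outermost. Recall ⊕ takes the minimum of its arguments and ⊗ takes their sum. Working out the expression ((8 ⊗ -3) ⊕ (6 ⊕ 3)) gives 3.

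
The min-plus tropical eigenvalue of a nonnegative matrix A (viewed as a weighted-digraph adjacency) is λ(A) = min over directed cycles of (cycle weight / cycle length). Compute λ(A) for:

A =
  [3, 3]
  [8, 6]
λ(A) = 3

Enumerate directed cycles and compute their means (weight / length). Sample:
  cycle 0 → 0: weight = 3, length = 1, mean = 3/1 ≈ 3.000
  cycle 1 → 1: weight = 6, length = 1, mean = 6/1 ≈ 6.000
  cycle 0 → 1 → 0: weight = 11, length = 2, mean = 11/2 ≈ 5.500
  cycle 1 → 0 → 1: weight = 11, length = 2, mean = 11/2 ≈ 5.500
Minimum mean = 3.000, attained e.g. along the cycle 0 → 0 with weight 3 and length 1. So λ(A) = 3/1 = 3.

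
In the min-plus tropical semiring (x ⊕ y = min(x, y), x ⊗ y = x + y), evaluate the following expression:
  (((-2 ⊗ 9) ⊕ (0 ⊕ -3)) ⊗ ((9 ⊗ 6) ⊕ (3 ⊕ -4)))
(((-2 ⊗ 9) ⊕ (0 ⊕ -3)) ⊗ ((9 ⊗ 6) ⊕ (3 ⊕ -4))) = -7

Expand innermost to outermost. Recall ⊕ takes the minimum of its arguments and ⊗ takes their sum. Working out the expression (((-2 ⊗ 9) ⊕ (0 ⊕ -3)) ⊗ ((9 ⊗ 6) ⊕ (3 ⊕ -4))) gives -7.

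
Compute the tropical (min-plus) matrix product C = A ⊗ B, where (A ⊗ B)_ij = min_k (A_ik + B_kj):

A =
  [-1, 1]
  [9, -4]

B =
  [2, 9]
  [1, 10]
A ⊗ B =
  [1, 8]
  [-3, 6]

Apply the min-plus product entry-by-entry:
  C[0][0] = min over k of (A[0][0] + B[0][0] = -1 + 2 = 1, A[0][1] + B[1][0] = 1 + 1 = 2) = 1 (attained at k = 0)
  C[0][1] = min over k of (A[0][0] + B[0][1] = -1 + 9 = 8, A[0][1] + B[1][1] = 1 + 10 = 11) = 8 (attained at k = 0)
  C[1][0] = min over k of (A[1][0] + B[0][0] = 9 + 2 = 11, A[1][1] + B[1][0] = -4 + 1 = -3) = -3 (attained at k = 1)
  C[1][1] = min over k of (A[1][0] + B[0][1] = 9 + 9 = 18, A[1][1] + B[1][1] = -4 + 10 = 6) = 6 (attained at k = 1)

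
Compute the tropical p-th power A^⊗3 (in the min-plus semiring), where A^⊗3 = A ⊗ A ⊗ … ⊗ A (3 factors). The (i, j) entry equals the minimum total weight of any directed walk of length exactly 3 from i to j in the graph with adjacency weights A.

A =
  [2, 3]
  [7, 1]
A^⊗3 =
  [6, 5]
  [9, 3]

Each entry (A^⊗3)_ij equals the minimum over all length-3 walks i = v_0 → v_1 → … → v_3 = j of Σ_t A[v_t][v_{t+1}]. For example, for (i, j) = (0, 1) we minimise over 4 possible intermediate vertex sequences; the minimum is 5, attained along the walk 0 → 1 → 1 → 1.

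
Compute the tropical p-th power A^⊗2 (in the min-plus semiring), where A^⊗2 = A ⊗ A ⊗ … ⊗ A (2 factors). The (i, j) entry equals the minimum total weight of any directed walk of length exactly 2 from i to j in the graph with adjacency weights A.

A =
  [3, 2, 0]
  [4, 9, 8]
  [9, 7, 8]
A^⊗2 =
  [6, 5, 3]
  [7, 6, 4]
  [11, 11, 9]

Each entry (A^⊗2)_ij equals the minimum over all length-2 walks i = v_0 → v_1 → … → v_2 = j of Σ_t A[v_t][v_{t+1}]. For example, for (i, j) = (0, 2) we minimise over 3 possible intermediate vertex sequences; the minimum is 3, attained along the walk 0 → 0 → 2.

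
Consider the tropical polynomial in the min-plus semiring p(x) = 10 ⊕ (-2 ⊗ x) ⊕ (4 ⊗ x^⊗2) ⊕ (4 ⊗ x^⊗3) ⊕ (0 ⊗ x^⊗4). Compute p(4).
p(4) = 2

A tropical monomial a ⊗ x^⊗i evaluates to a + i · x. Evaluating each term at x = 4:
  Term 0 contributes 10 + 0 · 4 = 10
  Term 1 contributes -2 + 1 · 4 = 2
  Term 2 contributes 4 + 2 · 4 = 12
  Term 3 contributes 4 + 3 · 4 = 16
  Term 4 contributes 0 + 4 · 4 = 16
p(4) = ⊕ of these = min[10, 2, 12, 16, 16] = 2.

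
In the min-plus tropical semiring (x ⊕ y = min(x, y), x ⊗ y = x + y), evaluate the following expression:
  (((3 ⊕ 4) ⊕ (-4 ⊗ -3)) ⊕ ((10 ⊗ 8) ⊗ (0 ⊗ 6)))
(((3 ⊕ 4) ⊕ (-4 ⊗ -3)) ⊕ ((10 ⊗ 8) ⊗ (0 ⊗ 6))) = -7

Expand innermost to outermost. Recall ⊕ takes the minimum of its arguments and ⊗ takes their sum. Working out the expression (((3 ⊕ 4) ⊕ (-4 ⊗ -3)) ⊕ ((10 ⊗ 8) ⊗ (0 ⊗ 6))) gives -7.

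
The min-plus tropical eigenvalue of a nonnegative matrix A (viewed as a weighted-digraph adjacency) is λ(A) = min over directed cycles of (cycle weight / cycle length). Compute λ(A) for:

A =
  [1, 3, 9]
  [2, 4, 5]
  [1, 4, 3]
λ(A) = 1

Enumerate directed cycles and compute their means (weight / length). Sample:
  cycle 0 → 0: weight = 1, length = 1, mean = 1/1 ≈ 1.000
  cycle 1 → 1: weight = 4, length = 1, mean = 4/1 ≈ 4.000
  cycle 2 → 2: weight = 3, length = 1, mean = 3/1 ≈ 3.000
  cycle 0 → 1 → 0: weight = 5, length = 2, mean = 5/2 ≈ 2.500
  cycle 0 → 2 → 0: weight = 10, length = 2, mean = 10/2 ≈ 5.000
  cycle 1 → 0 → 1: weight = 5, length = 2, mean = 5/2 ≈ 2.500
Minimum mean = 1.000, attained e.g. along the cycle 0 → 0 with weight 1 and length 1. So λ(A) = 1/1 = 1.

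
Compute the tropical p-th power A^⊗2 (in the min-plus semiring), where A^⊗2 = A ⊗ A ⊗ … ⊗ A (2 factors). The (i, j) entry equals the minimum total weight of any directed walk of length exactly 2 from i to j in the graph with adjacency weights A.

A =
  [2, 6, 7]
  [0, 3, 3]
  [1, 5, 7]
A^⊗2 =
  [4, 8, 9]
  [2, 6, 6]
  [3, 7, 8]

Each entry (A^⊗2)_ij equals the minimum over all length-2 walks i = v_0 → v_1 → … → v_2 = j of Σ_t A[v_t][v_{t+1}]. For example, for (i, j) = (0, 2) we minimise over 3 possible intermediate vertex sequences; the minimum is 9, attained along the walk 0 → 0 → 2.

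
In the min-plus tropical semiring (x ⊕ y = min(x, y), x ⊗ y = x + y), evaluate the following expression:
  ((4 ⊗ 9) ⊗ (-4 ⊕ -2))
((4 ⊗ 9) ⊗ (-4 ⊕ -2)) = 9

Expand innermost to outermost. Recall ⊕ takes the minimum of its arguments and ⊗ takes their sum. Working out the expression ((4 ⊗ 9) ⊗ (-4 ⊕ -2)) gives 9.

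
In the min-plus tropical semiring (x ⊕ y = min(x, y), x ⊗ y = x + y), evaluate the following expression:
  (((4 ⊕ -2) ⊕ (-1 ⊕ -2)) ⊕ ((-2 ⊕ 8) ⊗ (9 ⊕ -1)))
(((4 ⊕ -2) ⊕ (-1 ⊕ -2)) ⊕ ((-2 ⊕ 8) ⊗ (9 ⊕ -1))) = -3

Expand innermost to outermost. Recall ⊕ takes the minimum of its arguments and ⊗ takes their sum. Working out the expression (((4 ⊕ -2) ⊕ (-1 ⊕ -2)) ⊕ ((-2 ⊕ 8) ⊗ (9 ⊕ -1))) gives -3.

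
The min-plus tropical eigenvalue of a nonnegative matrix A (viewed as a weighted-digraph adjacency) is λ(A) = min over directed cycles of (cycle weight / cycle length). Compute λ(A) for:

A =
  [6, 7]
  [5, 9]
λ(A) = 6

Enumerate directed cycles and compute their means (weight / length). Sample:
  cycle 0 → 0: weight = 6, length = 1, mean = 6/1 ≈ 6.000
  cycle 1 → 1: weight = 9, length = 1, mean = 9/1 ≈ 9.000
  cycle 0 → 1 → 0: weight = 12, length = 2, mean = 12/2 ≈ 6.000
  cycle 1 → 0 → 1: weight = 12, length = 2, mean = 12/2 ≈ 6.000
Minimum mean = 6.000, attained e.g. along the cycle 0 → 0 with weight 6 and length 1. So λ(A) = 6/1 = 6.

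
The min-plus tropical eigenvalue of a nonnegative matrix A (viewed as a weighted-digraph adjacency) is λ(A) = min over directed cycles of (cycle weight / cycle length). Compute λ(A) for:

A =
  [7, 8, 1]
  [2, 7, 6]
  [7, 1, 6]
λ(A) = 4/3

Enumerate directed cycles and compute their means (weight / length). Sample:
  cycle 0 → 0: weight = 7, length = 1, mean = 7/1 ≈ 7.000
  cycle 1 → 1: weight = 7, length = 1, mean = 7/1 ≈ 7.000
  cycle 2 → 2: weight = 6, length = 1, mean = 6/1 ≈ 6.000
  cycle 0 → 1 → 0: weight = 10, length = 2, mean = 10/2 ≈ 5.000
  cycle 0 → 2 → 0: weight = 8, length = 2, mean = 8/2 ≈ 4.000
  cycle 1 → 0 → 1: weight = 10, length = 2, mean = 10/2 ≈ 5.000
Minimum mean = 1.333, attained e.g. along the cycle 0 → 2 → 1 → 0 with weight 4 and length 3. So λ(A) = 4/3 = 4/3.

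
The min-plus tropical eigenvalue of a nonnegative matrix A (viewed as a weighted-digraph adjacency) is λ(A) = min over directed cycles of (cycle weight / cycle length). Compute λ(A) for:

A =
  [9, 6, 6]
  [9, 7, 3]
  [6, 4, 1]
λ(A) = 1

Enumerate directed cycles and compute their means (weight / length). Sample:
  cycle 0 → 0: weight = 9, length = 1, mean = 9/1 ≈ 9.000
  cycle 1 → 1: weight = 7, length = 1, mean = 7/1 ≈ 7.000
  cycle 2 → 2: weight = 1, length = 1, mean = 1/1 ≈ 1.000
  cycle 0 → 1 → 0: weight = 15, length = 2, mean = 15/2 ≈ 7.500
  cycle 0 → 2 → 0: weight = 12, length = 2, mean = 12/2 ≈ 6.000
  cycle 1 → 0 → 1: weight = 15, length = 2, mean = 15/2 ≈ 7.500
Minimum mean = 1.000, attained e.g. along the cycle 2 → 2 with weight 1 and length 1. So λ(A) = 1/1 = 1.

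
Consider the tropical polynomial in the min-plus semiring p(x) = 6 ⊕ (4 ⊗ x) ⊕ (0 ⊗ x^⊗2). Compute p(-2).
p(-2) = -4

A tropical monomial a ⊗ x^⊗i evaluates to a + i · x. Evaluating each term at x = -2:
  Term 0 contributes 6 + 0 · -2 = 6
  Term 1 contributes 4 + 1 · -2 = 2
  Term 2 contributes 0 + 2 · -2 = -4
p(-2) = ⊕ of these = min[6, 2, -4] = -4.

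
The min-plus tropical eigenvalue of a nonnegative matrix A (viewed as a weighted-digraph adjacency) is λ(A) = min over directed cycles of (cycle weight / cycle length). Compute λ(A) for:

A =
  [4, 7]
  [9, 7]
λ(A) = 4

Enumerate directed cycles and compute their means (weight / length). Sample:
  cycle 0 → 0: weight = 4, length = 1, mean = 4/1 ≈ 4.000
  cycle 1 → 1: weight = 7, length = 1, mean = 7/1 ≈ 7.000
  cycle 0 → 1 → 0: weight = 16, length = 2, mean = 16/2 ≈ 8.000
  cycle 1 → 0 → 1: weight = 16, length = 2, mean = 16/2 ≈ 8.000
Minimum mean = 4.000, attained e.g. along the cycle 0 → 0 with weight 4 and length 1. So λ(A) = 4/1 = 4.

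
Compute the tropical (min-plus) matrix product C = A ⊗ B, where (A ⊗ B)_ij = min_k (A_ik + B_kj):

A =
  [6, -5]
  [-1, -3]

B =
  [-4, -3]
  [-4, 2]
A ⊗ B =
  [-9, -3]
  [-7, -4]

Apply the min-plus product entry-by-entry:
  C[0][0] = min over k of (A[0][0] + B[0][0] = 6 + -4 = 2, A[0][1] + B[1][0] = -5 + -4 = -9) = -9 (attained at k = 1)
  C[0][1] = min over k of (A[0][0] + B[0][1] = 6 + -3 = 3, A[0][1] + B[1][1] = -5 + 2 = -3) = -3 (attained at k = 1)
  C[1][0] = min over k of (A[1][0] + B[0][0] = -1 + -4 = -5, A[1][1] + B[1][0] = -3 + -4 = -7) = -7 (attained at k = 1)
  C[1][1] = min over k of (A[1][0] + B[0][1] = -1 + -3 = -4, A[1][1] + B[1][1] = -3 + 2 = -1) = -4 (attained at k = 0)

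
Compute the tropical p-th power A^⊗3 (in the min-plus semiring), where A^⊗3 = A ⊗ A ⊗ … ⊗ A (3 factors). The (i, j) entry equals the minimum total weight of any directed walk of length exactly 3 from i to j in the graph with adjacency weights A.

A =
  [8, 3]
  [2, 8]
A^⊗3 =
  [13, 8]
  [7, 13]

Each entry (A^⊗3)_ij equals the minimum over all length-3 walks i = v_0 → v_1 → … → v_3 = j of Σ_t A[v_t][v_{t+1}]. For example, for (i, j) = (0, 1) we minimise over 4 possible intermediate vertex sequences; the minimum is 8, attained along the walk 0 → 1 → 0 → 1.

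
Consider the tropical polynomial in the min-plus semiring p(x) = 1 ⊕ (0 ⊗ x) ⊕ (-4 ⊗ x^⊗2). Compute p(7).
p(7) = 1

A tropical monomial a ⊗ x^⊗i evaluates to a + i · x. Evaluating each term at x = 7:
  Term 0 contributes 1 + 0 · 7 = 1
  Term 1 contributes 0 + 1 · 7 = 7
  Term 2 contributes -4 + 2 · 7 = 10
p(7) = ⊕ of these = min[1, 7, 10] = 1.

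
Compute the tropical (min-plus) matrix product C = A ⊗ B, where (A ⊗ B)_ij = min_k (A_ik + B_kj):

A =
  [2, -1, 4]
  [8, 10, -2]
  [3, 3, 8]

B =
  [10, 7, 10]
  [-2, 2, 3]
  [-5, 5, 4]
A ⊗ B =
  [-3, 1, 2]
  [-7, 3, 2]
  [1, 5, 6]

Apply the min-plus product entry-by-entry:
  C[0][0] = min over k of (A[0][0] + B[0][0] = 2 + 10 = 12, A[0][1] + B[1][0] = -1 + -2 = -3, A[0][2] + B[2][0] = 4 + -5 = -1) = -3 (attained at k = 1)
  C[0][1] = min over k of (A[0][0] + B[0][1] = 2 + 7 = 9, A[0][1] + B[1][1] = -1 + 2 = 1, A[0][2] + B[2][1] = 4 + 5 = 9) = 1 (attained at k = 1)
  C[0][2] = min over k of (A[0][0] + B[0][2] = 2 + 10 = 12, A[0][1] + B[1][2] = -1 + 3 = 2, A[0][2] + B[2][2] = 4 + 4 = 8) = 2 (attained at k = 1)
  C[1][0] = min over k of (A[1][0] + B[0][0] = 8 + 10 = 18, A[1][1] + B[1][0] = 10 + -2 = 8, A[1][2] + B[2][0] = -2 + -5 = -7) = -7 (attained at k = 2)
  C[1][1] = min over k of (A[1][0] + B[0][1] = 8 + 7 = 15, A[1][1] + B[1][1] = 10 + 2 = 12, A[1][2] + B[2][1] = -2 + 5 = 3) = 3 (attained at k = 2)
  C[1][2] = min over k of (A[1][0] + B[0][2] = 8 + 10 = 18, A[1][1] + B[1][2] = 10 + 3 = 13, A[1][2] + B[2][2] = -2 + 4 = 2) = 2 (attained at k = 2)
  C[2][0] = min over k of (A[2][0] + B[0][0] = 3 + 10 = 13, A[2][1] + B[1][0] = 3 + -2 = 1, A[2][2] + B[2][0] = 8 + -5 = 3) = 1 (attained at k = 1)
  C[2][1] = min over k of (A[2][0] + B[0][1] = 3 + 7 = 10, A[2][1] + B[1][1] = 3 + 2 = 5, A[2][2] + B[2][1] = 8 + 5 = 13) = 5 (attained at k = 1)
  C[2][2] = min over k of (A[2][0] + B[0][2] = 3 + 10 = 13, A[2][1] + B[1][2] = 3 + 3 = 6, A[2][2] + B[2][2] = 8 + 4 = 12) = 6 (attained at k = 1)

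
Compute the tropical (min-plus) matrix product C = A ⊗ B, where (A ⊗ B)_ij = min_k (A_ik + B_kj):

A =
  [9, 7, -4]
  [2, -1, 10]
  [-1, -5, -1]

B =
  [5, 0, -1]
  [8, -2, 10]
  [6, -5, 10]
A ⊗ B =
  [2, -9, 6]
  [7, -3, 1]
  [3, -7, -2]

Apply the min-plus product entry-by-entry:
  C[0][0] = min over k of (A[0][0] + B[0][0] = 9 + 5 = 14, A[0][1] + B[1][0] = 7 + 8 = 15, A[0][2] + B[2][0] = -4 + 6 = 2) = 2 (attained at k = 2)
  C[0][1] = min over k of (A[0][0] + B[0][1] = 9 + 0 = 9, A[0][1] + B[1][1] = 7 + -2 = 5, A[0][2] + B[2][1] = -4 + -5 = -9) = -9 (attained at k = 2)
  C[0][2] = min over k of (A[0][0] + B[0][2] = 9 + -1 = 8, A[0][1] + B[1][2] = 7 + 10 = 17, A[0][2] + B[2][2] = -4 + 10 = 6) = 6 (attained at k = 2)
  C[1][0] = min over k of (A[1][0] + B[0][0] = 2 + 5 = 7, A[1][1] + B[1][0] = -1 + 8 = 7, A[1][2] + B[2][0] = 10 + 6 = 16) = 7 (attained at k = 0)
  C[1][1] = min over k of (A[1][0] + B[0][1] = 2 + 0 = 2, A[1][1] + B[1][1] = -1 + -2 = -3, A[1][2] + B[2][1] = 10 + -5 = 5) = -3 (attained at k = 1)
  C[1][2] = min over k of (A[1][0] + B[0][2] = 2 + -1 = 1, A[1][1] + B[1][2] = -1 + 10 = 9, A[1][2] + B[2][2] = 10 + 10 = 20) = 1 (attained at k = 0)
  C[2][0] = min over k of (A[2][0] + B[0][0] = -1 + 5 = 4, A[2][1] + B[1][0] = -5 + 8 = 3, A[2][2] + B[2][0] = -1 + 6 = 5) = 3 (attained at k = 1)
  C[2][1] = min over k of (A[2][0] + B[0][1] = -1 + 0 = -1, A[2][1] + B[1][1] = -5 + -2 = -7, A[2][2] + B[2][1] = -1 + -5 = -6) = -7 (attained at k = 1)
  C[2][2] = min over k of (A[2][0] + B[0][2] = -1 + -1 = -2, A[2][1] + B[1][2] = -5 + 10 = 5, A[2][2] + B[2][2] = -1 + 10 = 9) = -2 (attained at k = 0)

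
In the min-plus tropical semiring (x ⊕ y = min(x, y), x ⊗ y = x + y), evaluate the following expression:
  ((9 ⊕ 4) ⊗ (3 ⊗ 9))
((9 ⊕ 4) ⊗ (3 ⊗ 9)) = 16

Expand innermost to outermost. Recall ⊕ takes the minimum of its arguments and ⊗ takes their sum. Working out the expression ((9 ⊕ 4) ⊗ (3 ⊗ 9)) gives 16.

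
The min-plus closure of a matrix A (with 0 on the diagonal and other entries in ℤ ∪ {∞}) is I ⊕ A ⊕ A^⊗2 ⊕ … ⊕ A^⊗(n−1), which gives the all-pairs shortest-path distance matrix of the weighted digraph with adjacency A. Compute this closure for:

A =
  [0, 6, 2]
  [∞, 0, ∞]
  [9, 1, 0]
Closure =
  [0, 3, 2]
  [∞, 0, ∞]
  [9, 1, 0]

This is the Floyd-Warshall all-pairs shortest-path computation. For each intermediate vertex k = 0, 1, …, 2, update dist[i][j] ← min(dist[i][j], dist[i][k] + dist[k][j]). The final matrix gives, for each (i, j), the minimum total weight of any directed path from i to j (possibly empty when i = j).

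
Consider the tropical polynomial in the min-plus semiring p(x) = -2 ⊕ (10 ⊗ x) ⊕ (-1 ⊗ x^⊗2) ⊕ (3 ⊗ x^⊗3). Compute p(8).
p(8) = -2

A tropical monomial a ⊗ x^⊗i evaluates to a + i · x. Evaluating each term at x = 8:
  Term 0 contributes -2 + 0 · 8 = -2
  Term 1 contributes 10 + 1 · 8 = 18
  Term 2 contributes -1 + 2 · 8 = 15
  Term 3 contributes 3 + 3 · 8 = 27
p(8) = ⊕ of these = min[-2, 18, 15, 27] = -2.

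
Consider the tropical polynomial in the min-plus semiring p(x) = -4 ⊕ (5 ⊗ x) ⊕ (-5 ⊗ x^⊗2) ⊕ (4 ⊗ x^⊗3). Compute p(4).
p(4) = -4

A tropical monomial a ⊗ x^⊗i evaluates to a + i · x. Evaluating each term at x = 4:
  Term 0 contributes -4 + 0 · 4 = -4
  Term 1 contributes 5 + 1 · 4 = 9
  Term 2 contributes -5 + 2 · 4 = 3
  Term 3 contributes 4 + 3 · 4 = 16
p(4) = ⊕ of these = min[-4, 9, 3, 16] = -4.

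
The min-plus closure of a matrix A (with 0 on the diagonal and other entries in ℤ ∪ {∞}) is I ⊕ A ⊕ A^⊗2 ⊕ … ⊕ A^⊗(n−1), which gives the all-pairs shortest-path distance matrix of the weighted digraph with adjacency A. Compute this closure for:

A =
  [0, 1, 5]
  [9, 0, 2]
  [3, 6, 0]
Closure =
  [0, 1, 3]
  [5, 0, 2]
  [3, 4, 0]

This is the Floyd-Warshall all-pairs shortest-path computation. For each intermediate vertex k = 0, 1, …, 2, update dist[i][j] ← min(dist[i][j], dist[i][k] + dist[k][j]). The final matrix gives, for each (i, j), the minimum total weight of any directed path from i to j (possibly empty when i = j).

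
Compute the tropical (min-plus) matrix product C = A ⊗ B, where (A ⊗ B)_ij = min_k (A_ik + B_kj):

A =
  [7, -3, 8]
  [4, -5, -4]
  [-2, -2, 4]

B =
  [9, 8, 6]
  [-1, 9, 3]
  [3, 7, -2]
A ⊗ B =
  [-4, 6, 0]
  [-6, 3, -6]
  [-3, 6, 1]

Apply the min-plus product entry-by-entry:
  C[0][0] = min over k of (A[0][0] + B[0][0] = 7 + 9 = 16, A[0][1] + B[1][0] = -3 + -1 = -4, A[0][2] + B[2][0] = 8 + 3 = 11) = -4 (attained at k = 1)
  C[0][1] = min over k of (A[0][0] + B[0][1] = 7 + 8 = 15, A[0][1] + B[1][1] = -3 + 9 = 6, A[0][2] + B[2][1] = 8 + 7 = 15) = 6 (attained at k = 1)
  C[0][2] = min over k of (A[0][0] + B[0][2] = 7 + 6 = 13, A[0][1] + B[1][2] = -3 + 3 = 0, A[0][2] + B[2][2] = 8 + -2 = 6) = 0 (attained at k = 1)
  C[1][0] = min over k of (A[1][0] + B[0][0] = 4 + 9 = 13, A[1][1] + B[1][0] = -5 + -1 = -6, A[1][2] + B[2][0] = -4 + 3 = -1) = -6 (attained at k = 1)
  C[1][1] = min over k of (A[1][0] + B[0][1] = 4 + 8 = 12, A[1][1] + B[1][1] = -5 + 9 = 4, A[1][2] + B[2][1] = -4 + 7 = 3) = 3 (attained at k = 2)
  C[1][2] = min over k of (A[1][0] + B[0][2] = 4 + 6 = 10, A[1][1] + B[1][2] = -5 + 3 = -2, A[1][2] + B[2][2] = -4 + -2 = -6) = -6 (attained at k = 2)
  C[2][0] = min over k of (A[2][0] + B[0][0] = -2 + 9 = 7, A[2][1] + B[1][0] = -2 + -1 = -3, A[2][2] + B[2][0] = 4 + 3 = 7) = -3 (attained at k = 1)
  C[2][1] = min over k of (A[2][0] + B[0][1] = -2 + 8 = 6, A[2][1] + B[1][1] = -2 + 9 = 7, A[2][2] + B[2][1] = 4 + 7 = 11) = 6 (attained at k = 0)
  C[2][2] = min over k of (A[2][0] + B[0][2] = -2 + 6 = 4, A[2][1] + B[1][2] = -2 + 3 = 1, A[2][2] + B[2][2] = 4 + -2 = 2) = 1 (attained at k = 1)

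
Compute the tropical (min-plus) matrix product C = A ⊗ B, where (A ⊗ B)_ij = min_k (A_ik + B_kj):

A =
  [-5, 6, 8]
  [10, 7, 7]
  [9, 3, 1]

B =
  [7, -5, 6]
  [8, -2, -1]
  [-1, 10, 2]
A ⊗ B =
  [2, -10, 1]
  [6, 5, 6]
  [0, 1, 2]

Apply the min-plus product entry-by-entry:
  C[0][0] = min over k of (A[0][0] + B[0][0] = -5 + 7 = 2, A[0][1] + B[1][0] = 6 + 8 = 14, A[0][2] + B[2][0] = 8 + -1 = 7) = 2 (attained at k = 0)
  C[0][1] = min over k of (A[0][0] + B[0][1] = -5 + -5 = -10, A[0][1] + B[1][1] = 6 + -2 = 4, A[0][2] + B[2][1] = 8 + 10 = 18) = -10 (attained at k = 0)
  C[0][2] = min over k of (A[0][0] + B[0][2] = -5 + 6 = 1, A[0][1] + B[1][2] = 6 + -1 = 5, A[0][2] + B[2][2] = 8 + 2 = 10) = 1 (attained at k = 0)
  C[1][0] = min over k of (A[1][0] + B[0][0] = 10 + 7 = 17, A[1][1] + B[1][0] = 7 + 8 = 15, A[1][2] + B[2][0] = 7 + -1 = 6) = 6 (attained at k = 2)
  C[1][1] = min over k of (A[1][0] + B[0][1] = 10 + -5 = 5, A[1][1] + B[1][1] = 7 + -2 = 5, A[1][2] + B[2][1] = 7 + 10 = 17) = 5 (attained at k = 0)
  C[1][2] = min over k of (A[1][0] + B[0][2] = 10 + 6 = 16, A[1][1] + B[1][2] = 7 + -1 = 6, A[1][2] + B[2][2] = 7 + 2 = 9) = 6 (attained at k = 1)
  C[2][0] = min over k of (A[2][0] + B[0][0] = 9 + 7 = 16, A[2][1] + B[1][0] = 3 + 8 = 11, A[2][2] + B[2][0] = 1 + -1 = 0) = 0 (attained at k = 2)
  C[2][1] = min over k of (A[2][0] + B[0][1] = 9 + -5 = 4, A[2][1] + B[1][1] = 3 + -2 = 1, A[2][2] + B[2][1] = 1 + 10 = 11) = 1 (attained at k = 1)
  C[2][2] = min over k of (A[2][0] + B[0][2] = 9 + 6 = 15, A[2][1] + B[1][2] = 3 + -1 = 2, A[2][2] + B[2][2] = 1 + 2 = 3) = 2 (attained at k = 1)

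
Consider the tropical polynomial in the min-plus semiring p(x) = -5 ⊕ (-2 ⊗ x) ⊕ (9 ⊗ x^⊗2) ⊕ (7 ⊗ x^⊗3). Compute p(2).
p(2) = -5

A tropical monomial a ⊗ x^⊗i evaluates to a + i · x. Evaluating each term at x = 2:
  Term 0 contributes -5 + 0 · 2 = -5
  Term 1 contributes -2 + 1 · 2 = 0
  Term 2 contributes 9 + 2 · 2 = 13
  Term 3 contributes 7 + 3 · 2 = 13
p(2) = ⊕ of these = min[-5, 0, 13, 13] = -5.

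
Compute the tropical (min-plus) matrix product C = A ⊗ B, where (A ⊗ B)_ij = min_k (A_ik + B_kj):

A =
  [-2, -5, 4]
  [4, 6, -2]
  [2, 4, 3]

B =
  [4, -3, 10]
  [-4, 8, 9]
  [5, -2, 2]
A ⊗ B =
  [-9, -5, 4]
  [2, -4, 0]
  [0, -1, 5]

Apply the min-plus product entry-by-entry:
  C[0][0] = min over k of (A[0][0] + B[0][0] = -2 + 4 = 2, A[0][1] + B[1][0] = -5 + -4 = -9, A[0][2] + B[2][0] = 4 + 5 = 9) = -9 (attained at k = 1)
  C[0][1] = min over k of (A[0][0] + B[0][1] = -2 + -3 = -5, A[0][1] + B[1][1] = -5 + 8 = 3, A[0][2] + B[2][1] = 4 + -2 = 2) = -5 (attained at k = 0)
  C[0][2] = min over k of (A[0][0] + B[0][2] = -2 + 10 = 8, A[0][1] + B[1][2] = -5 + 9 = 4, A[0][2] + B[2][2] = 4 + 2 = 6) = 4 (attained at k = 1)
  C[1][0] = min over k of (A[1][0] + B[0][0] = 4 + 4 = 8, A[1][1] + B[1][0] = 6 + -4 = 2, A[1][2] + B[2][0] = -2 + 5 = 3) = 2 (attained at k = 1)
  C[1][1] = min over k of (A[1][0] + B[0][1] = 4 + -3 = 1, A[1][1] + B[1][1] = 6 + 8 = 14, A[1][2] + B[2][1] = -2 + -2 = -4) = -4 (attained at k = 2)
  C[1][2] = min over k of (A[1][0] + B[0][2] = 4 + 10 = 14, A[1][1] + B[1][2] = 6 + 9 = 15, A[1][2] + B[2][2] = -2 + 2 = 0) = 0 (attained at k = 2)
  C[2][0] = min over k of (A[2][0] + B[0][0] = 2 + 4 = 6, A[2][1] + B[1][0] = 4 + -4 = 0, A[2][2] + B[2][0] = 3 + 5 = 8) = 0 (attained at k = 1)
  C[2][1] = min over k of (A[2][0] + B[0][1] = 2 + -3 = -1, A[2][1] + B[1][1] = 4 + 8 = 12, A[2][2] + B[2][1] = 3 + -2 = 1) = -1 (attained at k = 0)
  C[2][2] = min over k of (A[2][0] + B[0][2] = 2 + 10 = 12, A[2][1] + B[1][2] = 4 + 9 = 13, A[2][2] + B[2][2] = 3 + 2 = 5) = 5 (attained at k = 2)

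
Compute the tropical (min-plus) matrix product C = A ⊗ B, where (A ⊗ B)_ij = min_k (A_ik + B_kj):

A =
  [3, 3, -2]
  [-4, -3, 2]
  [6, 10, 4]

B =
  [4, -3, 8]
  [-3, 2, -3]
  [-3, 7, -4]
A ⊗ B =
  [-5, 0, -6]
  [-6, -7, -6]
  [1, 3, 0]

Apply the min-plus product entry-by-entry:
  C[0][0] = min over k of (A[0][0] + B[0][0] = 3 + 4 = 7, A[0][1] + B[1][0] = 3 + -3 = 0, A[0][2] + B[2][0] = -2 + -3 = -5) = -5 (attained at k = 2)
  C[0][1] = min over k of (A[0][0] + B[0][1] = 3 + -3 = 0, A[0][1] + B[1][1] = 3 + 2 = 5, A[0][2] + B[2][1] = -2 + 7 = 5) = 0 (attained at k = 0)
  C[0][2] = min over k of (A[0][0] + B[0][2] = 3 + 8 = 11, A[0][1] + B[1][2] = 3 + -3 = 0, A[0][2] + B[2][2] = -2 + -4 = -6) = -6 (attained at k = 2)
  C[1][0] = min over k of (A[1][0] + B[0][0] = -4 + 4 = 0, A[1][1] + B[1][0] = -3 + -3 = -6, A[1][2] + B[2][0] = 2 + -3 = -1) = -6 (attained at k = 1)
  C[1][1] = min over k of (A[1][0] + B[0][1] = -4 + -3 = -7, A[1][1] + B[1][1] = -3 + 2 = -1, A[1][2] + B[2][1] = 2 + 7 = 9) = -7 (attained at k = 0)
  C[1][2] = min over k of (A[1][0] + B[0][2] = -4 + 8 = 4, A[1][1] + B[1][2] = -3 + -3 = -6, A[1][2] + B[2][2] = 2 + -4 = -2) = -6 (attained at k = 1)
  C[2][0] = min over k of (A[2][0] + B[0][0] = 6 + 4 = 10, A[2][1] + B[1][0] = 10 + -3 = 7, A[2][2] + B[2][0] = 4 + -3 = 1) = 1 (attained at k = 2)
  C[2][1] = min over k of (A[2][0] + B[0][1] = 6 + -3 = 3, A[2][1] + B[1][1] = 10 + 2 = 12, A[2][2] + B[2][1] = 4 + 7 = 11) = 3 (attained at k = 0)
  C[2][2] = min over k of (A[2][0] + B[0][2] = 6 + 8 = 14, A[2][1] + B[1][2] = 10 + -3 = 7, A[2][2] + B[2][2] = 4 + -4 = 0) = 0 (attained at k = 2)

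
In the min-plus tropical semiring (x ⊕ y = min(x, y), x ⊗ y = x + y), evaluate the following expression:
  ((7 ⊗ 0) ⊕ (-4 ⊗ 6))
((7 ⊗ 0) ⊕ (-4 ⊗ 6)) = 2

Expand innermost to outermost. Recall ⊕ takes the minimum of its arguments and ⊗ takes their sum. Working out the expression ((7 ⊗ 0) ⊕ (-4 ⊗ 6)) gives 2.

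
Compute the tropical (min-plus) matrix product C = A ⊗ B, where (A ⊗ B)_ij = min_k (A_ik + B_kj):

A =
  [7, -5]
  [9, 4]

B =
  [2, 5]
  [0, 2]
A ⊗ B =
  [-5, -3]
  [4, 6]

Apply the min-plus product entry-by-entry:
  C[0][0] = min over k of (A[0][0] + B[0][0] = 7 + 2 = 9, A[0][1] + B[1][0] = -5 + 0 = -5) = -5 (attained at k = 1)
  C[0][1] = min over k of (A[0][0] + B[0][1] = 7 + 5 = 12, A[0][1] + B[1][1] = -5 + 2 = -3) = -3 (attained at k = 1)
  C[1][0] = min over k of (A[1][0] + B[0][0] = 9 + 2 = 11, A[1][1] + B[1][0] = 4 + 0 = 4) = 4 (attained at k = 1)
  C[1][1] = min over k of (A[1][0] + B[0][1] = 9 + 5 = 14, A[1][1] + B[1][1] = 4 + 2 = 6) = 6 (attained at k = 1)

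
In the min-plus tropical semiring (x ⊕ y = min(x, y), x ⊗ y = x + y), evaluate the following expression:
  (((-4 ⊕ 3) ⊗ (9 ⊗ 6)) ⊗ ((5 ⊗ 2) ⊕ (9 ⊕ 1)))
(((-4 ⊕ 3) ⊗ (9 ⊗ 6)) ⊗ ((5 ⊗ 2) ⊕ (9 ⊕ 1))) = 12

Expand innermost to outermost. Recall ⊕ takes the minimum of its arguments and ⊗ takes their sum. Working out the expression (((-4 ⊕ 3) ⊗ (9 ⊗ 6)) ⊗ ((5 ⊗ 2) ⊕ (9 ⊕ 1))) gives 12.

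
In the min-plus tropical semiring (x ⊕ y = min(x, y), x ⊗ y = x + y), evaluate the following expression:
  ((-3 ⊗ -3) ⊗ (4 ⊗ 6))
((-3 ⊗ -3) ⊗ (4 ⊗ 6)) = 4

Expand innermost to outermost. Recall ⊕ takes the minimum of its arguments and ⊗ takes their sum. Working out the expression ((-3 ⊗ -3) ⊗ (4 ⊗ 6)) gives 4.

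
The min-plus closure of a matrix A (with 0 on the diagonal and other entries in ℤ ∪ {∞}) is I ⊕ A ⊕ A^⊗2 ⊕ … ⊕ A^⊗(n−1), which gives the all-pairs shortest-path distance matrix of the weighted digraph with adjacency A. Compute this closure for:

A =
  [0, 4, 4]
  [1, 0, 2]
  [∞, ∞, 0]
Closure =
  [0, 4, 4]
  [1, 0, 2]
  [∞, ∞, 0]

This is the Floyd-Warshall all-pairs shortest-path computation. For each intermediate vertex k = 0, 1, …, 2, update dist[i][j] ← min(dist[i][j], dist[i][k] + dist[k][j]). The final matrix gives, for each (i, j), the minimum total weight of any directed path from i to j (possibly empty when i = j).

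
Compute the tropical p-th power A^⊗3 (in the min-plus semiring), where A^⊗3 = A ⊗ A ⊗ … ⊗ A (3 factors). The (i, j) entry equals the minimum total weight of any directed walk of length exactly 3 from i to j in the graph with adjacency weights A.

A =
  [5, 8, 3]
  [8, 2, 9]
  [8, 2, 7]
A^⊗3 =
  [13, 7, 13]
  [12, 6, 13]
  [12, 6, 13]

Each entry (A^⊗3)_ij equals the minimum over all length-3 walks i = v_0 → v_1 → … → v_3 = j of Σ_t A[v_t][v_{t+1}]. For example, for (i, j) = (0, 2) we minimise over 9 possible intermediate vertex sequences; the minimum is 13, attained along the walk 0 → 0 → 0 → 2.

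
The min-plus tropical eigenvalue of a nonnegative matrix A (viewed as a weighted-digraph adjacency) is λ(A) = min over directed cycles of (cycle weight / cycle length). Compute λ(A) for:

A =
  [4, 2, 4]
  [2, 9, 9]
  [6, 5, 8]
λ(A) = 2

Enumerate directed cycles and compute their means (weight / length). Sample:
  cycle 0 → 0: weight = 4, length = 1, mean = 4/1 ≈ 4.000
  cycle 1 → 1: weight = 9, length = 1, mean = 9/1 ≈ 9.000
  cycle 2 → 2: weight = 8, length = 1, mean = 8/1 ≈ 8.000
  cycle 0 → 1 → 0: weight = 4, length = 2, mean = 4/2 ≈ 2.000
  cycle 0 → 2 → 0: weight = 10, length = 2, mean = 10/2 ≈ 5.000
  cycle 1 → 0 → 1: weight = 4, length = 2, mean = 4/2 ≈ 2.000
Minimum mean = 2.000, attained e.g. along the cycle 0 → 1 → 0 with weight 4 and length 2. So λ(A) = 4/2 = 2.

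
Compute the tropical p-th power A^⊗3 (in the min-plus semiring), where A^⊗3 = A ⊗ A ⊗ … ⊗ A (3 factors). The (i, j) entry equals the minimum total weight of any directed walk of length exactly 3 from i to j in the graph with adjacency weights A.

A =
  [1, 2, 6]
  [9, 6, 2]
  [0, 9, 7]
A^⊗3 =
  [3, 4, 5]
  [3, 4, 8]
  [2, 3, 4]

Each entry (A^⊗3)_ij equals the minimum over all length-3 walks i = v_0 → v_1 → … → v_3 = j of Σ_t A[v_t][v_{t+1}]. For example, for (i, j) = (0, 2) we minimise over 9 possible intermediate vertex sequences; the minimum is 5, attained along the walk 0 → 0 → 1 → 2.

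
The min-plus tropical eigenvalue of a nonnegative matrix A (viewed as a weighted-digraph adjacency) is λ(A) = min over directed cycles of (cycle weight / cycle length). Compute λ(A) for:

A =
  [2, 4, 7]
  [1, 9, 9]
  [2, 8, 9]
λ(A) = 2

Enumerate directed cycles and compute their means (weight / length). Sample:
  cycle 0 → 0: weight = 2, length = 1, mean = 2/1 ≈ 2.000
  cycle 1 → 1: weight = 9, length = 1, mean = 9/1 ≈ 9.000
  cycle 2 → 2: weight = 9, length = 1, mean = 9/1 ≈ 9.000
  cycle 0 → 1 → 0: weight = 5, length = 2, mean = 5/2 ≈ 2.500
  cycle 0 → 2 → 0: weight = 9, length = 2, mean = 9/2 ≈ 4.500
  cycle 1 → 0 → 1: weight = 5, length = 2, mean = 5/2 ≈ 2.500
Minimum mean = 2.000, attained e.g. along the cycle 0 → 0 with weight 2 and length 1. So λ(A) = 2/1 = 2.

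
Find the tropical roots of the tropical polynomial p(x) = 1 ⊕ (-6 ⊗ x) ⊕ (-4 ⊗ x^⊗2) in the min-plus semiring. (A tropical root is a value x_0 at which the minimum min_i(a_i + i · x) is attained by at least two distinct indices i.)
Roots: {-2, 7}

Each tropical root is a break point of the lower envelope of the lines y = a_i + i · x (there are 3 lines, with slopes 0, 1, ..., 2). Only the lines that attain the minimum somewhere contribute to roots; other lines are dominated. Here the surviving (envelope) indices are i = 2, i = 1, i = 0.
Intersections between consecutive envelope lines give the roots: for adjacent envelope indices i < j the intersection is x = (a_i − a_j) / (j − i). Reading off the sorted break points: {-2, 7}.
Verification: at each break x_0, at least two indices attain the minimum of min_i(a_i + i · x_0).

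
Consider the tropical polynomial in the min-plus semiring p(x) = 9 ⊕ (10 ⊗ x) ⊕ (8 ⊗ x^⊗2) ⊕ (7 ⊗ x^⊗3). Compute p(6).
p(6) = 9

A tropical monomial a ⊗ x^⊗i evaluates to a + i · x. Evaluating each term at x = 6:
  Term 0 contributes 9 + 0 · 6 = 9
  Term 1 contributes 10 + 1 · 6 = 16
  Term 2 contributes 8 + 2 · 6 = 20
  Term 3 contributes 7 + 3 · 6 = 25
p(6) = ⊕ of these = min[9, 16, 20, 25] = 9.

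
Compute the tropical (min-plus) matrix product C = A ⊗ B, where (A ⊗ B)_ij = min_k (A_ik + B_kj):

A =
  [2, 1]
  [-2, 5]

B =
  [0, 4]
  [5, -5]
A ⊗ B =
  [2, -4]
  [-2, 0]

Apply the min-plus product entry-by-entry:
  C[0][0] = min over k of (A[0][0] + B[0][0] = 2 + 0 = 2, A[0][1] + B[1][0] = 1 + 5 = 6) = 2 (attained at k = 0)
  C[0][1] = min over k of (A[0][0] + B[0][1] = 2 + 4 = 6, A[0][1] + B[1][1] = 1 + -5 = -4) = -4 (attained at k = 1)
  C[1][0] = min over k of (A[1][0] + B[0][0] = -2 + 0 = -2, A[1][1] + B[1][0] = 5 + 5 = 10) = -2 (attained at k = 0)
  C[1][1] = min over k of (A[1][0] + B[0][1] = -2 + 4 = 2, A[1][1] + B[1][1] = 5 + -5 = 0) = 0 (attained at k = 1)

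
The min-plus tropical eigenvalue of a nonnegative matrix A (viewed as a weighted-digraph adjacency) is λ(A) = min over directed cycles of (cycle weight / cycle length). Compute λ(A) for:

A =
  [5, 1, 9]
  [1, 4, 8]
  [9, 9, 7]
λ(A) = 1

Enumerate directed cycles and compute their means (weight / length). Sample:
  cycle 0 → 0: weight = 5, length = 1, mean = 5/1 ≈ 5.000
  cycle 1 → 1: weight = 4, length = 1, mean = 4/1 ≈ 4.000
  cycle 2 → 2: weight = 7, length = 1, mean = 7/1 ≈ 7.000
  cycle 0 → 1 → 0: weight = 2, length = 2, mean = 2/2 ≈ 1.000
  cycle 0 → 2 → 0: weight = 18, length = 2, mean = 18/2 ≈ 9.000
  cycle 1 → 0 → 1: weight = 2, length = 2, mean = 2/2 ≈ 1.000
Minimum mean = 1.000, attained e.g. along the cycle 0 → 1 → 0 with weight 2 and length 2. So λ(A) = 2/2 = 1.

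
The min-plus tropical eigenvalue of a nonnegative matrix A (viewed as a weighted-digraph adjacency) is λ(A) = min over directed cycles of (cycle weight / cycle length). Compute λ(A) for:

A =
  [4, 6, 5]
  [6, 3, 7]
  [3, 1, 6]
λ(A) = 3

Enumerate directed cycles and compute their means (weight / length). Sample:
  cycle 0 → 0: weight = 4, length = 1, mean = 4/1 ≈ 4.000
  cycle 1 → 1: weight = 3, length = 1, mean = 3/1 ≈ 3.000
  cycle 2 → 2: weight = 6, length = 1, mean = 6/1 ≈ 6.000
  cycle 0 → 1 → 0: weight = 12, length = 2, mean = 12/2 ≈ 6.000
  cycle 0 → 2 → 0: weight = 8, length = 2, mean = 8/2 ≈ 4.000
  cycle 1 → 0 → 1: weight = 12, length = 2, mean = 12/2 ≈ 6.000
Minimum mean = 3.000, attained e.g. along the cycle 1 → 1 with weight 3 and length 1. So λ(A) = 3/1 = 3.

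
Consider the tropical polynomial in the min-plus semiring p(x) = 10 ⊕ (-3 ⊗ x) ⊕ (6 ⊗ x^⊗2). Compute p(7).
p(7) = 4

A tropical monomial a ⊗ x^⊗i evaluates to a + i · x. Evaluating each term at x = 7:
  Term 0 contributes 10 + 0 · 7 = 10
  Term 1 contributes -3 + 1 · 7 = 4
  Term 2 contributes 6 + 2 · 7 = 20
p(7) = ⊕ of these = min[10, 4, 20] = 4.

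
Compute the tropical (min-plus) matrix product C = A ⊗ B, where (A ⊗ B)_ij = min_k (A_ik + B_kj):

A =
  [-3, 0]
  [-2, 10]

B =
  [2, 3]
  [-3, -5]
A ⊗ B =
  [-3, -5]
  [0, 1]

Apply the min-plus product entry-by-entry:
  C[0][0] = min over k of (A[0][0] + B[0][0] = -3 + 2 = -1, A[0][1] + B[1][0] = 0 + -3 = -3) = -3 (attained at k = 1)
  C[0][1] = min over k of (A[0][0] + B[0][1] = -3 + 3 = 0, A[0][1] + B[1][1] = 0 + -5 = -5) = -5 (attained at k = 1)
  C[1][0] = min over k of (A[1][0] + B[0][0] = -2 + 2 = 0, A[1][1] + B[1][0] = 10 + -3 = 7) = 0 (attained at k = 0)
  C[1][1] = min over k of (A[1][0] + B[0][1] = -2 + 3 = 1, A[1][1] + B[1][1] = 10 + -5 = 5) = 1 (attained at k = 0)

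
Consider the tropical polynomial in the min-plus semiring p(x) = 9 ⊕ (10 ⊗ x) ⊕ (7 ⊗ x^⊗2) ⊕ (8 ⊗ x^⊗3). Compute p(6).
p(6) = 9

A tropical monomial a ⊗ x^⊗i evaluates to a + i · x. Evaluating each term at x = 6:
  Term 0 contributes 9 + 0 · 6 = 9
  Term 1 contributes 10 + 1 · 6 = 16
  Term 2 contributes 7 + 2 · 6 = 19
  Term 3 contributes 8 + 3 · 6 = 26
p(6) = ⊕ of these = min[9, 16, 19, 26] = 9.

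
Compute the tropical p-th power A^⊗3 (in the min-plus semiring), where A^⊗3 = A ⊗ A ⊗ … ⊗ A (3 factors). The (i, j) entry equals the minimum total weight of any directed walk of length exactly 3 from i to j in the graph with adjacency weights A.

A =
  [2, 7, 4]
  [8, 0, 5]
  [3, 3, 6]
A^⊗3 =
  [6, 7, 8]
  [8, 0, 5]
  [7, 3, 8]

Each entry (A^⊗3)_ij equals the minimum over all length-3 walks i = v_0 → v_1 → … → v_3 = j of Σ_t A[v_t][v_{t+1}]. For example, for (i, j) = (0, 2) we minimise over 9 possible intermediate vertex sequences; the minimum is 8, attained along the walk 0 → 0 → 0 → 2.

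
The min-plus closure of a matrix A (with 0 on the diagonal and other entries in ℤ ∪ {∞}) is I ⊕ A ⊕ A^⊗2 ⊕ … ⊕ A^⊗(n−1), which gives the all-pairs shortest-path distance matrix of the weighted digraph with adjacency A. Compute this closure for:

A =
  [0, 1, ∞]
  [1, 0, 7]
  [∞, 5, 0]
Closure =
  [0, 1, 8]
  [1, 0, 7]
  [6, 5, 0]

This is the Floyd-Warshall all-pairs shortest-path computation. For each intermediate vertex k = 0, 1, …, 2, update dist[i][j] ← min(dist[i][j], dist[i][k] + dist[k][j]). The final matrix gives, for each (i, j), the minimum total weight of any directed path from i to j (possibly empty when i = j).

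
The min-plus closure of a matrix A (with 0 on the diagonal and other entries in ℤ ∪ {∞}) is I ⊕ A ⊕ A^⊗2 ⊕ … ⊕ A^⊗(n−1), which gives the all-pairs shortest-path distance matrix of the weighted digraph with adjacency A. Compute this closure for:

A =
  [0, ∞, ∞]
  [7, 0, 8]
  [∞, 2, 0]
Closure =
  [0, ∞, ∞]
  [7, 0, 8]
  [9, 2, 0]

This is the Floyd-Warshall all-pairs shortest-path computation. For each intermediate vertex k = 0, 1, …, 2, update dist[i][j] ← min(dist[i][j], dist[i][k] + dist[k][j]). The final matrix gives, for each (i, j), the minimum total weight of any directed path from i to j (possibly empty when i = j).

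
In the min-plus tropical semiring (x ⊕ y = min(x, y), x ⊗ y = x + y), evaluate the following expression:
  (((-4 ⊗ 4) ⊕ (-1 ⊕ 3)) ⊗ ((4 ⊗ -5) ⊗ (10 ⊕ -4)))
(((-4 ⊗ 4) ⊕ (-1 ⊕ 3)) ⊗ ((4 ⊗ -5) ⊗ (10 ⊕ -4))) = -6

Expand innermost to outermost. Recall ⊕ takes the minimum of its arguments and ⊗ takes their sum. Working out the expression (((-4 ⊗ 4) ⊕ (-1 ⊕ 3)) ⊗ ((4 ⊗ -5) ⊗ (10 ⊕ -4))) gives -6.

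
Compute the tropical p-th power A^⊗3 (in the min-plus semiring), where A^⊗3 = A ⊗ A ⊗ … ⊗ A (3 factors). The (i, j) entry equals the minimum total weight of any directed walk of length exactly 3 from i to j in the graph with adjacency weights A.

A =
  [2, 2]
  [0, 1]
A^⊗3 =
  [3, 4]
  [2, 3]

Each entry (A^⊗3)_ij equals the minimum over all length-3 walks i = v_0 → v_1 → … → v_3 = j of Σ_t A[v_t][v_{t+1}]. For example, for (i, j) = (0, 1) we minimise over 4 possible intermediate vertex sequences; the minimum is 4, attained along the walk 0 → 1 → 0 → 1.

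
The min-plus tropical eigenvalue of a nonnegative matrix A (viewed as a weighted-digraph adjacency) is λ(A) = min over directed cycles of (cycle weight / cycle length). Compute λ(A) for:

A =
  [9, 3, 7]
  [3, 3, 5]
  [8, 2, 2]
λ(A) = 2

Enumerate directed cycles and compute their means (weight / length). Sample:
  cycle 0 → 0: weight = 9, length = 1, mean = 9/1 ≈ 9.000
  cycle 1 → 1: weight = 3, length = 1, mean = 3/1 ≈ 3.000
  cycle 2 → 2: weight = 2, length = 1, mean = 2/1 ≈ 2.000
  cycle 0 → 1 → 0: weight = 6, length = 2, mean = 6/2 ≈ 3.000
  cycle 0 → 2 → 0: weight = 15, length = 2, mean = 15/2 ≈ 7.500
  cycle 1 → 0 → 1: weight = 6, length = 2, mean = 6/2 ≈ 3.000
Minimum mean = 2.000, attained e.g. along the cycle 2 → 2 with weight 2 and length 1. So λ(A) = 2/1 = 2.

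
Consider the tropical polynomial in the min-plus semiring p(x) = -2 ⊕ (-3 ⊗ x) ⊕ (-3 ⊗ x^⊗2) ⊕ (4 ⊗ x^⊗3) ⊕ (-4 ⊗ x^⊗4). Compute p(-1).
p(-1) = -8

A tropical monomial a ⊗ x^⊗i evaluates to a + i · x. Evaluating each term at x = -1:
  Term 0 contributes -2 + 0 · -1 = -2
  Term 1 contributes -3 + 1 · -1 = -4
  Term 2 contributes -3 + 2 · -1 = -5
  Term 3 contributes 4 + 3 · -1 = 1
  Term 4 contributes -4 + 4 · -1 = -8
p(-1) = ⊕ of these = min[-2, -4, -5, 1, -8] = -8.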